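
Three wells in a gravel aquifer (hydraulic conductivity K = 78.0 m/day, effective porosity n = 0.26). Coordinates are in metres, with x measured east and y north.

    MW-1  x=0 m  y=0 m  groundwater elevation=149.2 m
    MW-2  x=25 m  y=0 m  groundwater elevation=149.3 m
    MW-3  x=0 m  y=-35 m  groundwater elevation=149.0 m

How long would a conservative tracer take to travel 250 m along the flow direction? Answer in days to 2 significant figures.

∂h/∂x = (149.3 − 149.2) / (25 − 0) = +0.004000
∂h/∂y = (149.0 − 149.2) / (-35 − 0) = +0.005714
|∇h| = √(0.004000² + 0.005714²) = 0.006975
Seepage velocity v = K·i/n = 78.0 × 0.006975 / 0.26 = 2.093 m/day.
t = 250 / 2.093 = 119.4 days.

120 days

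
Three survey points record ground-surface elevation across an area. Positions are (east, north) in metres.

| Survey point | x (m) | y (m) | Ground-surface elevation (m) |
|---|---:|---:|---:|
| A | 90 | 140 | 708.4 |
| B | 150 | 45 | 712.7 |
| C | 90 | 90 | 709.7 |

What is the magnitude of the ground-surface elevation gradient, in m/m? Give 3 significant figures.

Taking A as reference: B−A = (60, -95, +4.3); C−A = (0, -50, +1.3).
Solve a·Δx + b·Δy = Δz: det = 60·(-50) − 0·(-95) = -3000.
∂z/∂x = [(+4.3)·(-50) − (+1.3)·(-95)] / -3000 = +0.03050
∂z/∂y = [60·(+1.3) − 0·(+4.3)] / -3000 = -0.02600
|∇f| = √(0.03050² + -0.02600²) = 0.04008 m/m

0.0401 m/m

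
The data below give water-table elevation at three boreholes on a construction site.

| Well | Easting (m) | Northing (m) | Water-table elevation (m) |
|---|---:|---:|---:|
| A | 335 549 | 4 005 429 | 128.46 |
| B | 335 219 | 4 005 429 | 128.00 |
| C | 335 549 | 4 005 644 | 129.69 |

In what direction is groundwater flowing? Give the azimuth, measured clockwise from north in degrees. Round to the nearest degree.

∂h/∂x = (128.00 − 128.46) / (335219 − 335549) = +0.001394
∂h/∂y = (129.69 − 128.46) / (4005644 − 4005429) = +0.005721
Flow direction (−∇h) has components (-0.001394 E, -0.005721 N).
Azimuth = atan2(E, N) = atan2(-0.001394, -0.005721) = 193.7° ≈ 194°.

194°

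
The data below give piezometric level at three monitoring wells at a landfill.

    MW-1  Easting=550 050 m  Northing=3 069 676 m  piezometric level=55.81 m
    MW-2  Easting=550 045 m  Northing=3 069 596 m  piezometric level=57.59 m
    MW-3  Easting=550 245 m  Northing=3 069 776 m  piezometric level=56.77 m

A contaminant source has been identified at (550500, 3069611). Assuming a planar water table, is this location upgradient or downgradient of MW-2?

upgradient

Taking MW-1 as reference: MW-2−MW-1 = (-5, -80, +1.78); MW-3−MW-1 = (195, 100, +0.96).
Solve a·Δx + b·Δy = Δh: det = (-5)·100 − 195·(-80) = 15100.
∂h/∂x = [(+1.78)·100 − (+0.96)·(-80)] / 15100 = +0.01687
∂h/∂y = [(-5)·(+0.96) − 195·(+1.78)] / 15100 = -0.02330
Head at (550500, 3069611) = 55.81 + (+0.01687)·(450) + (-0.02330)·(-65) = 64.92 m.
That is higher than the 57.59 m at MW-2, so the point is upgradient.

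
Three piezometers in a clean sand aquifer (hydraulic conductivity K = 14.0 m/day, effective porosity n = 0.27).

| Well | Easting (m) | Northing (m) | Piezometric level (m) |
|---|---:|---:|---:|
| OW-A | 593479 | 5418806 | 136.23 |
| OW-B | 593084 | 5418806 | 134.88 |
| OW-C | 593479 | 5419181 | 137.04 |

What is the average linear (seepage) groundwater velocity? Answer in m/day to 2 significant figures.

∂h/∂x = (134.88 − 136.23) / (593084 − 593479) = +0.003418
∂h/∂y = (137.04 − 136.23) / (5419181 − 5418806) = +0.002160
|∇h| = √(0.003418² + 0.002160²) = 0.004043
Seepage velocity v = K·i/n = 14.0 × 0.004043 / 0.27 = 0.2096 m/day.

0.21 m/day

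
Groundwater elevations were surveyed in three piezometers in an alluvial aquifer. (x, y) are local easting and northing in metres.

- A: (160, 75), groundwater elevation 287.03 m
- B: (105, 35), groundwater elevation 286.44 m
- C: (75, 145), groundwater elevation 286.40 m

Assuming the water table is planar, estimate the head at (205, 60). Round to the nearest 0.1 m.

287.4 m

Differences from A: to B (Δx, Δy, Δh) = (-55, -40, -0.59); to C = (-85, 70, -0.63).
Solve a·Δx + b·Δy = Δh: det = (-55)·70 − (-85)·(-40) = -7250.
∂h/∂x = [(-0.59)·70 − (-0.63)·(-40)] / -7250 = +0.009172
∂h/∂y = [(-55)·(-0.63) − (-85)·(-0.59)] / -7250 = +0.002138
h(205, 60) = 287.03 + (+0.009172)·(45) + (+0.002138)·(-15) = 287.03 +0.413 -0.032 = 287.411 m.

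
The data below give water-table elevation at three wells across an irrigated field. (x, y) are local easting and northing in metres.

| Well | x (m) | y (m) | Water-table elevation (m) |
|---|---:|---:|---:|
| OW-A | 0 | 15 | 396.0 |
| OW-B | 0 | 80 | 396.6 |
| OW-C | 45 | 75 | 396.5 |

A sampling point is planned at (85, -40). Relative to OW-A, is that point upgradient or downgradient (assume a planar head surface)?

downgradient

Differences from OW-A: to OW-B (Δx, Δy, Δh) = (0, 65, +0.6); to OW-C = (45, 60, +0.5).
Solve a·Δx + b·Δy = Δh: det = 0·60 − 45·65 = -2925.
∂h/∂x = [(+0.6)·60 − (+0.5)·65] / -2925 = -0.001197
∂h/∂y = [0·(+0.5) − 45·(+0.6)] / -2925 = +0.009231
Head at (85, -40) = 396.0 + (-0.001197)·(85) + (+0.009231)·(-55) = 395.39 m.
That is lower than the 396.0 m at OW-A, so the point is downgradient.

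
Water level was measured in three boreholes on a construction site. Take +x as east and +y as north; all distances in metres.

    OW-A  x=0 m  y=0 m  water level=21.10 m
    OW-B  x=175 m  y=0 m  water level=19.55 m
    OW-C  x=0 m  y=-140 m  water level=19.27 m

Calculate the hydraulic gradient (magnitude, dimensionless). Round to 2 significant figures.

0.016

∂h/∂x = (19.55 − 21.10) / (175 − 0) = -0.008857
∂h/∂y = (19.27 − 21.10) / (-140 − 0) = +0.01307
|∇h| = √(-0.008857² + 0.01307²) = 0.01579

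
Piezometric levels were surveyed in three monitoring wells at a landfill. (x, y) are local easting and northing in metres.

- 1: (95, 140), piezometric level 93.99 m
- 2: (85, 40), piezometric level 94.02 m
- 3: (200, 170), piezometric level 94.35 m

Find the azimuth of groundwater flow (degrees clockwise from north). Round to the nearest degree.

280°

Taking 1 as reference: 2−1 = (-10, -100, +0.03); 3−1 = (105, 30, +0.36).
Solve a·Δx + b·Δy = Δh: det = (-10)·30 − 105·(-100) = 10200.
∂h/∂x = [(+0.03)·30 − (+0.36)·(-100)] / 10200 = +0.003618
∂h/∂y = [(-10)·(+0.36) − 105·(+0.03)] / 10200 = -0.0006618
Flow direction (−∇h) has components (-0.003618 E, +0.0006618 N).
Azimuth = atan2(E, N) = atan2(-0.003618, +0.0006618) = 280.4° ≈ 280°.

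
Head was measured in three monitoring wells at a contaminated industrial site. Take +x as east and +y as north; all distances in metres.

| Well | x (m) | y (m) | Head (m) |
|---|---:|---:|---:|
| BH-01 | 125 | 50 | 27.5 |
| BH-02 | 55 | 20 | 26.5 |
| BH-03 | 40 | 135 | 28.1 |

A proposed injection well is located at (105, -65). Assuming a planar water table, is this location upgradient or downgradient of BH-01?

Three-point gradient (reference BH-01): Δ to BH-02 = (-70, -30, -1.0), Δ to BH-03 = (-85, 85, +0.6).
∂h/∂x = +0.007882, ∂h/∂y = +0.01494 (det = -8500).
Head at (105, -65) = 27.5 + (+0.007882)·(-20) + (+0.01494)·(-115) = 25.62 m.
That is lower than the 27.5 m at BH-01, so the point is downgradient.

downgradient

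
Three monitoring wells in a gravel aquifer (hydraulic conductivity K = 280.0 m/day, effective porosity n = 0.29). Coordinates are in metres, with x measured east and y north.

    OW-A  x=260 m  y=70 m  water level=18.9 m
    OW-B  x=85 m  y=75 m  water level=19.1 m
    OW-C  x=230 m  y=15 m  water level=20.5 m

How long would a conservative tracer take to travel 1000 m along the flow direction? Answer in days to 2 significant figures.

Three-point gradient (reference OW-A): Δ to OW-B = (-175, 5, +0.2), Δ to OW-C = (-30, -55, +1.6).
∂h/∂x = -0.001944, ∂h/∂y = -0.02803 (det = 9775).
|∇h| = √(-0.001944² + -0.02803²) = 0.0281
Seepage velocity v = K·i/n = 280.0 × 0.0281 / 0.29 = 27.13 m/day.
t = 1000 / 27.13 = 36.86 days.

37 days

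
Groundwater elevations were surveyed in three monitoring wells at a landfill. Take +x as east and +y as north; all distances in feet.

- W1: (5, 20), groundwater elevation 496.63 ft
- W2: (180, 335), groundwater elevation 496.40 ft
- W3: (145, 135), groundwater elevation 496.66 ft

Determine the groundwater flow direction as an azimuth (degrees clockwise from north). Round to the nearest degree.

Differences from W1: to W2 (Δx, Δy, Δh) = (175, 315, -0.23); to W3 = (140, 115, +0.03).
Determinant of the coordinate differences = 175·115 − 140·315 = -23975.
∂h/∂x = [(-0.23)·115 − (+0.03)·315] / -23975 = +0.001497
∂h/∂y = [175·(+0.03) − 140·(-0.23)] / -23975 = -0.001562
Flow direction (−∇h) has components (-0.001497 E, +0.001562 N).
Azimuth = atan2(E, N) = atan2(-0.001497, +0.001562) = 316.2° ≈ 316°.

316°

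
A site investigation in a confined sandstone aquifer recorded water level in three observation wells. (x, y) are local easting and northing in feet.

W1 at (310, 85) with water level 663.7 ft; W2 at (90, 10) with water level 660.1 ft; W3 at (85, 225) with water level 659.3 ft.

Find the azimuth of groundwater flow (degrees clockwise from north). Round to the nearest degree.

Taking W1 as reference: W2−W1 = (-220, -75, -3.6); W3−W1 = (-225, 140, -4.4).
Determinant of the coordinate differences = (-220)·140 − (-225)·(-75) = -47675.
∂h/∂x = [(-3.6)·140 − (-4.4)·(-75)] / -47675 = +0.01749
∂h/∂y = [(-220)·(-4.4) − (-225)·(-3.6)] / -47675 = -0.003314
Flow direction (−∇h) has components (-0.01749 E, +0.003314 N).
Azimuth = atan2(E, N) = atan2(-0.01749, +0.003314) = 280.7° ≈ 281°.

281°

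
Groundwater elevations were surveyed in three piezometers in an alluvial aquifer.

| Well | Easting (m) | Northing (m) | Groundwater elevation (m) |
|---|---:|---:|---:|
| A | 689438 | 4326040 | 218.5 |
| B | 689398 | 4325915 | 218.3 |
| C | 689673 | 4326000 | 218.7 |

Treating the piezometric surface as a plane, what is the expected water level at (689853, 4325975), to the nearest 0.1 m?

Taking A as reference: B−A = (-40, -125, -0.2); C−A = (235, -40, +0.2).
Solve a·Δx + b·Δy = Δh: det = (-40)·(-40) − 235·(-125) = 30975.
∂h/∂x = [(-0.2)·(-40) − (+0.2)·(-125)] / 30975 = +0.001065
∂h/∂y = [(-40)·(+0.2) − 235·(-0.2)] / 30975 = +0.001259
h(689853, 4325975) = 218.5 + (+0.001065)·(415) + (+0.001259)·(-65) = 218.5 +0.442 -0.082 = 218.860 m.

218.9 m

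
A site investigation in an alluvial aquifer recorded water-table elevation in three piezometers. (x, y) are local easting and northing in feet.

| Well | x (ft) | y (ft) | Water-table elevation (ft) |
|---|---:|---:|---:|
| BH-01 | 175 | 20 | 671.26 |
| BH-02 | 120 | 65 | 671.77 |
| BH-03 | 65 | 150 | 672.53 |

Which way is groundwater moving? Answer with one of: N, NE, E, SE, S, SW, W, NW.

Taking BH-01 as reference: BH-02−BH-01 = (-55, 45, +0.51); BH-03−BH-01 = (-110, 130, +1.27).
Solve a·Δx + b·Δy = Δh: det = (-55)·130 − (-110)·45 = -2200.
∂h/∂x = [(+0.51)·130 − (+1.27)·45] / -2200 = -0.004159
∂h/∂y = [(-55)·(+1.27) − (-110)·(+0.51)] / -2200 = +0.006250
Flow = −∇h = (+0.004159 east, -0.006250 north), which points southeast.

SE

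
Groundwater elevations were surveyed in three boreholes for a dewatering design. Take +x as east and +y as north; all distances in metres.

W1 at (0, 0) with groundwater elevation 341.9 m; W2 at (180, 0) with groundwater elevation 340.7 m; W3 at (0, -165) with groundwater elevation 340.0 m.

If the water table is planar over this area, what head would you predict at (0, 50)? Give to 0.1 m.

∂h/∂x = (340.7 − 341.9) / (180 − 0) = -0.006667
∂h/∂y = (340.0 − 341.9) / (-165 − 0) = +0.01152
h(0, 50) = 341.9 + (-0.006667)·(0) + (+0.01152)·(50) = 341.9 -0.000 +0.576 = 342.476 m.

342.5 m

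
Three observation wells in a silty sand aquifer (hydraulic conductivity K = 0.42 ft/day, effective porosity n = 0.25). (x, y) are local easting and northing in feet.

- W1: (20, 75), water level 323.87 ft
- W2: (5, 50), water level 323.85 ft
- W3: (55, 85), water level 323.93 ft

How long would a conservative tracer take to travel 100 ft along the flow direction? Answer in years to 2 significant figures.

Taking W1 as reference: W2−W1 = (-15, -25, -0.02); W3−W1 = (35, 10, +0.06).
Determinant of the coordinate differences = (-15)·10 − 35·(-25) = 725.
∂h/∂x = [(-0.02)·10 − (+0.06)·(-25)] / 725 = +0.001793
∂h/∂y = [(-15)·(+0.06) − 35·(-0.02)] / 725 = -0.0002759
|∇h| = √(0.001793² + -0.0002759²) = 0.001814
Seepage velocity v = K·i/n = 0.42 × 0.001814 / 0.25 = 0.003048 ft/day.
t = 100 / 0.003048 = 3.281e+04 days = 89.8 years.

90 years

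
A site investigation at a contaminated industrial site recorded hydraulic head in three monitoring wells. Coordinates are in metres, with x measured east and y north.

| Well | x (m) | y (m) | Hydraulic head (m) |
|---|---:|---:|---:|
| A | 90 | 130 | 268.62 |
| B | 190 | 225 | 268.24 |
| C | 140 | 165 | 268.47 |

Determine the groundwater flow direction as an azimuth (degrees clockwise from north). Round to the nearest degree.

013°

Three-point gradient (reference A): Δ to B = (100, 95, -0.38), Δ to C = (50, 35, -0.15).
∂h/∂x = -0.0007600, ∂h/∂y = -0.003200 (det = -1250).
Flow direction (−∇h) has components (+0.0007600 E, +0.003200 N).
Azimuth = atan2(E, N) = atan2(+0.0007600, +0.003200) = 13.4° ≈ 013°.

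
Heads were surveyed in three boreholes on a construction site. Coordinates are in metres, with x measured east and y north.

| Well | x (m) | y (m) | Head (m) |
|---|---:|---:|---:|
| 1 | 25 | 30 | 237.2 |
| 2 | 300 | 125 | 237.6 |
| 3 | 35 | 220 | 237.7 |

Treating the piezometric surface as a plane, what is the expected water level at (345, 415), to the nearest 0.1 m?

Taking 1 as reference: 2−1 = (275, 95, +0.4); 3−1 = (10, 190, +0.5).
Solve a·Δx + b·Δy = Δh: det = 275·190 − 10·95 = 51300.
∂h/∂x = [(+0.4)·190 − (+0.5)·95] / 51300 = +0.0005556
∂h/∂y = [275·(+0.5) − 10·(+0.4)] / 51300 = +0.002602
h(345, 415) = 237.2 + (+0.0005556)·(320) + (+0.002602)·(385) = 237.2 +0.178 +1.002 = 238.380 m.

238.4 m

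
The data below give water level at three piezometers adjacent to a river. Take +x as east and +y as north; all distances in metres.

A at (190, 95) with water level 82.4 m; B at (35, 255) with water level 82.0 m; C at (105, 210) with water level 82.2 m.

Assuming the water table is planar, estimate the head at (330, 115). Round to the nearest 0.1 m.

Three-point gradient (reference A): Δ to B = (-155, 160, -0.4), Δ to C = (-85, 115, -0.2).
∂h/∂x = +0.003314, ∂h/∂y = +0.0007101 (det = -4225).
h(330, 115) = 82.4 + (+0.003314)·(140) + (+0.0007101)·(20) = 82.4 +0.464 +0.014 = 82.878 m.

82.9 m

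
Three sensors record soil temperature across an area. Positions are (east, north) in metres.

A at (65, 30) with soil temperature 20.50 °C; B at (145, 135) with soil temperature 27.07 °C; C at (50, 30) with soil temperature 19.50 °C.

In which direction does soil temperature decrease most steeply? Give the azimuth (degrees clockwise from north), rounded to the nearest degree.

Taking A as reference: B−A = (80, 105, +6.57); C−A = (-15, 0, -1.00).
Solve a·Δx + b·Δy = ΔT: det = 80·0 − (-15)·105 = 1575.
∂T/∂x = [(+6.57)·0 − (-1.00)·105] / 1575 = +0.06667
∂T/∂y = [80·(-1.00) − (-15)·(+6.57)] / 1575 = +0.01178
Steepest decrease is along −∇f: components (-0.06667 E, -0.01178 N).
Azimuth = atan2(-0.06667, -0.01178) = 260.0° ≈ 260°.

260°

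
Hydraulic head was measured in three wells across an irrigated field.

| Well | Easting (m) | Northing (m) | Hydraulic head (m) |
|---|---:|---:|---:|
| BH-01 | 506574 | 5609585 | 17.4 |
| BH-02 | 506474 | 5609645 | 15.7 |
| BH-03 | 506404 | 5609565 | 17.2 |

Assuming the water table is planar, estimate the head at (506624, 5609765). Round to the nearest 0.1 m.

With h = a·x + b·y + c and BH-01 as origin, the differences give:
  (-100)·a + 60·b = -1.7
  (-170)·a + (-20)·b = -0.2
Eliminate b (×(-20) and ×60, subtract): 12200·a = 46.00 → a = ∂h/∂x = +0.003770
Back-substitute: b = ∂h/∂y = -0.02205.
h(506624, 5609765) = 17.4 + (+0.003770)·(50) + (-0.02205)·(180) = 17.4 +0.189 -3.969 = 13.620 m.

13.6 m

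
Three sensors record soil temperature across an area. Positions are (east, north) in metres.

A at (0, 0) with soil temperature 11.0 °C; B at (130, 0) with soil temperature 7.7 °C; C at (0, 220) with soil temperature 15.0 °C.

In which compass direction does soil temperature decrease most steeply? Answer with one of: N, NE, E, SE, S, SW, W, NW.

∂T/∂x = (7.7 − 11.0) / (130 − 0) = -0.02538
∂T/∂y = (15.0 − 11.0) / (220 − 0) = +0.01818
Steepest decrease is along −∇f = (+0.02538 E, -0.01818 N) → southeast.

SE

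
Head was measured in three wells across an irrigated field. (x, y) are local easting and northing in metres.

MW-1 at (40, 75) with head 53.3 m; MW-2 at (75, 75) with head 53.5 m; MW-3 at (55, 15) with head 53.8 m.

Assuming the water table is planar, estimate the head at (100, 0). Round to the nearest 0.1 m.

54.2 m

With h = a·x + b·y + c and MW-1 as origin, the differences give:
  35·a + 0·b = +0.2
  15·a + (-60)·b = +0.5
Eliminate b (×(-60) and ×0, subtract): -2100·a = -12.00 → a = ∂h/∂x = +0.005714
Back-substitute: b = ∂h/∂y = -0.006905.
h(100, 0) = 53.3 + (+0.005714)·(60) + (-0.006905)·(-75) = 53.3 +0.343 +0.518 = 54.161 m.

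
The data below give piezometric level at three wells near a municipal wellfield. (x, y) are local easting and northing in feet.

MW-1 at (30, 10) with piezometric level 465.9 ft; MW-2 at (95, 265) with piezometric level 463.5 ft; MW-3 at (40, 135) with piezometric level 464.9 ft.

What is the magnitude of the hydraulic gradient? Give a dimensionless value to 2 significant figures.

Differences from MW-1: to MW-2 (Δx, Δy, Δh) = (65, 255, -2.4); to MW-3 = (10, 125, -1.0).
Determinant of the coordinate differences = 65·125 − 10·255 = 5575.
∂h/∂x = [(-2.4)·125 − (-1.0)·255] / 5575 = -0.008072
∂h/∂y = [65·(-1.0) − 10·(-2.4)] / 5575 = -0.007354
|∇h| = √(-0.008072² + -0.007354²) = 0.01092

0.011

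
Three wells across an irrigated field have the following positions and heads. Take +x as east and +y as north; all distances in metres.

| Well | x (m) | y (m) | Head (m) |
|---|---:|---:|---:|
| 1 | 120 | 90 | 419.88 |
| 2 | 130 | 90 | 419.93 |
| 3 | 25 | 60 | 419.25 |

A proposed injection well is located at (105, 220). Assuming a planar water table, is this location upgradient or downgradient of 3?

upgradient

Differences from 1: to 2 (Δx, Δy, Δh) = (10, 0, +0.05); to 3 = (-95, -30, -0.63).
Determinant of the coordinate differences = 10·(-30) − (-95)·0 = -300.
∂h/∂x = [(+0.05)·(-30) − (-0.63)·0] / -300 = +0.005000
∂h/∂y = [10·(-0.63) − (-95)·(+0.05)] / -300 = +0.005167
Head at (105, 220) = 419.88 + (+0.005000)·(-15) + (+0.005167)·(130) = 420.48 m.
That is higher than the 419.25 m at 3, so the point is upgradient.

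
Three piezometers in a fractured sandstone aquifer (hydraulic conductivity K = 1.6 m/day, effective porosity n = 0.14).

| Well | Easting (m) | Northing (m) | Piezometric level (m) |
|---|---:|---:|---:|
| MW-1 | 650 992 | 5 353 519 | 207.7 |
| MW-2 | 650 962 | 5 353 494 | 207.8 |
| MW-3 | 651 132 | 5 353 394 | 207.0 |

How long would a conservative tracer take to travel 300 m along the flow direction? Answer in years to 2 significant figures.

17 years

Differences from MW-1: to MW-2 (Δx, Δy, Δh) = (-30, -25, +0.1); to MW-3 = (140, -125, -0.7).
Solve a·Δx + b·Δy = Δh: det = (-30)·(-125) − 140·(-25) = 7250.
∂h/∂x = [(+0.1)·(-125) − (-0.7)·(-25)] / 7250 = -0.004138
∂h/∂y = [(-30)·(-0.7) − 140·(+0.1)] / 7250 = +0.0009655
|∇h| = √(-0.004138² + 0.0009655²) = 0.004249
Seepage velocity v = K·i/n = 1.6 × 0.004249 / 0.14 = 0.04856 m/day.
t = 300 / 0.04856 = 6178 days = 16.9 years.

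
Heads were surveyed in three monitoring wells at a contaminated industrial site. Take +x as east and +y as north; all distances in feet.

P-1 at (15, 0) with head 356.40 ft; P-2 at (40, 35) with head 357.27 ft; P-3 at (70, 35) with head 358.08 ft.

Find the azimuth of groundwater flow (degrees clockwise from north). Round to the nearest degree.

Three-point gradient (reference P-1): Δ to P-2 = (25, 35, +0.87), Δ to P-3 = (55, 35, +1.68).
∂h/∂x = +0.02700, ∂h/∂y = +0.005571 (det = -1050).
Flow direction (−∇h) has components (-0.02700 E, -0.005571 N).
Azimuth = atan2(E, N) = atan2(-0.02700, -0.005571) = 258.3° ≈ 258°.

258°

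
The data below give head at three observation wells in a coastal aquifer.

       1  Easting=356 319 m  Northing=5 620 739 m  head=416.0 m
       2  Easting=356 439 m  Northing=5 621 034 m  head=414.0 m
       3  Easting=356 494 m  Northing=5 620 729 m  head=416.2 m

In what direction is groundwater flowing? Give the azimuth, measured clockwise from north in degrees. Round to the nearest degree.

With h = a·x + b·y + c and 1 as origin, the differences give:
  120·a + 295·b = -2.0
  175·a + (-10)·b = +0.2
Eliminate b (×(-10) and ×295, subtract): -52825·a = -39.00 → a = ∂h/∂x = +0.0007383
Back-substitute: b = ∂h/∂y = -0.007080.
Flow direction (−∇h) has components (-0.0007383 E, +0.007080 N).
Azimuth = atan2(E, N) = atan2(-0.0007383, +0.007080) = 354.0° ≈ 354°.

354°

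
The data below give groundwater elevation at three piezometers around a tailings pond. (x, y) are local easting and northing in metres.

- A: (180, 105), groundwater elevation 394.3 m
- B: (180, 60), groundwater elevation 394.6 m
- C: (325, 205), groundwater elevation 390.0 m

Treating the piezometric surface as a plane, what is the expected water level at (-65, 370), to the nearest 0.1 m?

With h = a·x + b·y + c and A as origin, the differences give:
  0·a + (-45)·b = +0.3
  145·a + 100·b = -4.3
Eliminate b (×100 and ×(-45), subtract): 6525·a = -163.50 → a = ∂h/∂x = -0.02506
Back-substitute: b = ∂h/∂y = -0.006667.
h(-65, 370) = 394.3 + (-0.02506)·(-245) + (-0.006667)·(265) = 394.3 +6.139 -1.767 = 398.672 m.

398.7 m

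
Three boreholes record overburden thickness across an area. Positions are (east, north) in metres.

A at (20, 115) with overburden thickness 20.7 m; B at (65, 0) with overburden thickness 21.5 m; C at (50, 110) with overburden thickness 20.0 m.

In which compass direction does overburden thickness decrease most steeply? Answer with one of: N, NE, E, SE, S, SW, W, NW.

Three-point gradient (reference A): Δ to B = (45, -115, +0.8), Δ to C = (30, -5, -0.7).
∂d/∂x = -0.02620, ∂d/∂y = -0.01721 (det = 3225).
Steepest decrease is along −∇f = (+0.02620 E, +0.01721 N) → northeast.

NE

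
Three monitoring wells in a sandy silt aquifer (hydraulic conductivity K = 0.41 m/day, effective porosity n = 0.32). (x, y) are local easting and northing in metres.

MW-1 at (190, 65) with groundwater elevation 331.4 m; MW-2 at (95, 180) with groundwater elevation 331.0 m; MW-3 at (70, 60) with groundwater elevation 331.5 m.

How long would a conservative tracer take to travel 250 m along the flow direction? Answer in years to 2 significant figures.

130 years

Taking MW-1 as reference: MW-2−MW-1 = (-95, 115, -0.4); MW-3−MW-1 = (-120, -5, +0.1).
Solve a·Δx + b·Δy = Δh: det = (-95)·(-5) − (-120)·115 = 14275.
∂h/∂x = [(-0.4)·(-5) − (+0.1)·115] / 14275 = -0.0006655
∂h/∂y = [(-95)·(+0.1) − (-120)·(-0.4)] / 14275 = -0.004028
|∇h| = √(-0.0006655² + -0.004028²) = 0.004083
Seepage velocity v = K·i/n = 0.41 × 0.004083 / 0.32 = 0.005231 m/day.
t = 250 / 0.005231 = 4.779e+04 days = 131 years.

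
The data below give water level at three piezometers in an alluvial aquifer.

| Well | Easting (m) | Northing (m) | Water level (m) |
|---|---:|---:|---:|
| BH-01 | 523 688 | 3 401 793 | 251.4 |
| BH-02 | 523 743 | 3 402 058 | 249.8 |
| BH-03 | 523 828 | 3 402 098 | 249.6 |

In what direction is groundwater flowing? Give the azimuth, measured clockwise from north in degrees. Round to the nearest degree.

355°

Taking BH-01 as reference: BH-02−BH-01 = (55, 265, -1.6); BH-03−BH-01 = (140, 305, -1.8).
Determinant of the coordinate differences = 55·305 − 140·265 = -20325.
∂h/∂x = [(-1.6)·305 − (-1.8)·265] / -20325 = +0.0005412
∂h/∂y = [55·(-1.8) − 140·(-1.6)] / -20325 = -0.006150
Flow direction (−∇h) has components (-0.0005412 E, +0.006150 N).
Azimuth = atan2(E, N) = atan2(-0.0005412, +0.006150) = 355.0° ≈ 355°.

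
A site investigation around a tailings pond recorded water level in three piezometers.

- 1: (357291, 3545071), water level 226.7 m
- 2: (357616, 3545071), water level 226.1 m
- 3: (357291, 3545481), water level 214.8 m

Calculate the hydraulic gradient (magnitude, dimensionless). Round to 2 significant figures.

0.029

∂h/∂x = (226.1 − 226.7) / (357616 − 357291) = -0.001846
∂h/∂y = (214.8 − 226.7) / (3545481 − 3545071) = -0.02902
|∇h| = √(-0.001846² + -0.02902²) = 0.02908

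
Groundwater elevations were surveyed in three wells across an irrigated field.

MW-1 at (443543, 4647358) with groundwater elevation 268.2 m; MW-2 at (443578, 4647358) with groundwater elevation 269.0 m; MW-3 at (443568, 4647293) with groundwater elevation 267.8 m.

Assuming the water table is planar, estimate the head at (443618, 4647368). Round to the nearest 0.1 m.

Differences from MW-1: to MW-2 (Δx, Δy, Δh) = (35, 0, +0.8); to MW-3 = (25, -65, -0.4).
Solve a·Δx + b·Δy = Δh: det = 35·(-65) − 25·0 = -2275.
∂h/∂x = [(+0.8)·(-65) − (-0.4)·0] / -2275 = +0.02286
∂h/∂y = [35·(-0.4) − 25·(+0.8)] / -2275 = +0.01495
h(443618, 4647368) = 268.2 + (+0.02286)·(75) + (+0.01495)·(10) = 268.2 +1.714 +0.149 = 270.064 m.

270.1 m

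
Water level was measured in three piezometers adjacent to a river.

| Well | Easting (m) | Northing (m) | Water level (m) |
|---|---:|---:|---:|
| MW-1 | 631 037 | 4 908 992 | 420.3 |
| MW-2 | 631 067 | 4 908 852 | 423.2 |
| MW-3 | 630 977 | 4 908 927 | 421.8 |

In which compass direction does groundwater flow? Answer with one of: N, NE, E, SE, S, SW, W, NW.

Taking MW-1 as reference: MW-2−MW-1 = (30, -140, +2.9); MW-3−MW-1 = (-60, -65, +1.5).
Solve a·Δx + b·Δy = Δh: det = 30·(-65) − (-60)·(-140) = -10350.
∂h/∂x = [(+2.9)·(-65) − (+1.5)·(-140)] / -10350 = -0.002077
∂h/∂y = [30·(+1.5) − (-60)·(+2.9)] / -10350 = -0.02116
Flow = −∇h = (+0.002077 east, +0.02116 north), which points north.

N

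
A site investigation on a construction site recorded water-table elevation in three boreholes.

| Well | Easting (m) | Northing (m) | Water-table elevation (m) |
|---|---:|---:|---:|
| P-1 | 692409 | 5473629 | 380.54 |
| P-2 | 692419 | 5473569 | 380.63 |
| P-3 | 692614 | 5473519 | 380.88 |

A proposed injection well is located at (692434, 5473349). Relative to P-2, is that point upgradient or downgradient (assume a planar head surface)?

Taking P-1 as reference: P-2−P-1 = (10, -60, +0.09); P-3−P-1 = (205, -110, +0.34).
Solve a·Δx + b·Δy = Δh: det = 10·(-110) − 205·(-60) = 11200.
∂h/∂x = [(+0.09)·(-110) − (+0.34)·(-60)] / 11200 = +0.0009375
∂h/∂y = [10·(+0.34) − 205·(+0.09)] / 11200 = -0.001344
Head at (692434, 5473349) = 380.54 + (+0.0009375)·(25) + (-0.001344)·(-280) = 380.94 m.
That is higher than the 380.63 m at P-2, so the point is upgradient.

upgradient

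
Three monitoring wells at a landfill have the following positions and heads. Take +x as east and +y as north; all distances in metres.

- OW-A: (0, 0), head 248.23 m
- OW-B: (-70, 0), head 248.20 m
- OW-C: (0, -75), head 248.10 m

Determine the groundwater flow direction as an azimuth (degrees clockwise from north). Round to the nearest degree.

194°

∂h/∂x = (248.20 − 248.23) / (-70 − 0) = +0.0004286
∂h/∂y = (248.10 − 248.23) / (-75 − 0) = +0.001733
Flow direction (−∇h) has components (-0.0004286 E, -0.001733 N).
Azimuth = atan2(E, N) = atan2(-0.0004286, -0.001733) = 193.9° ≈ 194°.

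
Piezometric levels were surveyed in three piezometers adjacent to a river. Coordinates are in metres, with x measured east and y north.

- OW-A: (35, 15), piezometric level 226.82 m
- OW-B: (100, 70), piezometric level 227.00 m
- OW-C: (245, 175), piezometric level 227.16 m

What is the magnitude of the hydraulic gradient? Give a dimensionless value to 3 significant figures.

Three-point gradient (reference OW-A): Δ to OW-B = (65, 55, +0.18), Δ to OW-C = (210, 160, +0.34).
∂h/∂x = -0.008783, ∂h/∂y = +0.01365 (det = -1150).
|∇h| = √(-0.008783² + 0.01365²) = 0.01623

0.0162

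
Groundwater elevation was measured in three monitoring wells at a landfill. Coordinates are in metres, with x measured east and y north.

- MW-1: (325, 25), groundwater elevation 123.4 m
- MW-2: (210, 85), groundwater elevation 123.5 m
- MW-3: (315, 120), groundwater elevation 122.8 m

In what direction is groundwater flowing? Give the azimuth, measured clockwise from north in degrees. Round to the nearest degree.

Three-point gradient (reference MW-1): Δ to MW-2 = (-115, 60, +0.1), Δ to MW-3 = (-10, 95, -0.6).
∂h/∂x = -0.004407, ∂h/∂y = -0.006780 (det = -10325).
Flow direction (−∇h) has components (+0.004407 E, +0.006780 N).
Azimuth = atan2(E, N) = atan2(+0.004407, +0.006780) = 33.0° ≈ 033°.

033°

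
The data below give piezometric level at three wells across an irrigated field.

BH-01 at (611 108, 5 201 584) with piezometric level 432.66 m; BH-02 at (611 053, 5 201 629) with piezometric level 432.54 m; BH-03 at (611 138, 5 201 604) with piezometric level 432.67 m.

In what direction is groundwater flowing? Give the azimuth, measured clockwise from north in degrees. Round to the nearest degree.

With h = a·x + b·y + c and BH-01 as origin, the differences give:
  (-55)·a + 45·b = -0.12
  30·a + 20·b = +0.01
Eliminate b (×20 and ×45, subtract): -2450·a = -2.850 → a = ∂h/∂x = +0.001163
Back-substitute: b = ∂h/∂y = -0.001245.
Flow direction (−∇h) has components (-0.001163 E, +0.001245 N).
Azimuth = atan2(E, N) = atan2(-0.001163, +0.001245) = 316.9° ≈ 317°.

317°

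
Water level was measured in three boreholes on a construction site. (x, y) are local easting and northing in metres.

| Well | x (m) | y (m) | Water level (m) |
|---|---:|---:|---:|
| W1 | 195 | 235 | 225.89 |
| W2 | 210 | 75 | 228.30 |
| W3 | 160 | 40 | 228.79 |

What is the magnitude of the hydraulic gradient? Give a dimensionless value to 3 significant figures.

0.0150

Taking W1 as reference: W2−W1 = (15, -160, +2.41); W3−W1 = (-35, -195, +2.90).
Determinant of the coordinate differences = 15·(-195) − (-35)·(-160) = -8525.
∂h/∂x = [(+2.41)·(-195) − (+2.90)·(-160)] / -8525 = +0.0006979
∂h/∂y = [15·(+2.90) − (-35)·(+2.41)] / -8525 = -0.01500
|∇h| = √(0.0006979² + -0.01500²) = 0.01502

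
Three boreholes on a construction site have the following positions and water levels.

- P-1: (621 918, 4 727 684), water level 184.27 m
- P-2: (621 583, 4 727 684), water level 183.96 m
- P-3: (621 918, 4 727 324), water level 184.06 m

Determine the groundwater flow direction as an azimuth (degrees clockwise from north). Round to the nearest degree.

238°

∂h/∂x = (183.96 − 184.27) / (621583 − 621918) = +0.0009254
∂h/∂y = (184.06 − 184.27) / (4727324 − 4727684) = +0.0005833
Flow direction (−∇h) has components (-0.0009254 E, -0.0005833 N).
Azimuth = atan2(E, N) = atan2(-0.0009254, -0.0005833) = 237.8° ≈ 238°.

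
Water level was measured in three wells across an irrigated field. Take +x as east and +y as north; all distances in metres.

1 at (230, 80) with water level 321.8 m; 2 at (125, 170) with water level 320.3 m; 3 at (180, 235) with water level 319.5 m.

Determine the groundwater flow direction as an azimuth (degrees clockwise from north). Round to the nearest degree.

351°

Three-point gradient (reference 1): Δ to 2 = (-105, 90, -1.5), Δ to 3 = (-50, 155, -2.3).
∂h/∂x = +0.002166, ∂h/∂y = -0.01414 (det = -11775).
Flow direction (−∇h) has components (-0.002166 E, +0.01414 N).
Azimuth = atan2(E, N) = atan2(-0.002166, +0.01414) = 351.3° ≈ 351°.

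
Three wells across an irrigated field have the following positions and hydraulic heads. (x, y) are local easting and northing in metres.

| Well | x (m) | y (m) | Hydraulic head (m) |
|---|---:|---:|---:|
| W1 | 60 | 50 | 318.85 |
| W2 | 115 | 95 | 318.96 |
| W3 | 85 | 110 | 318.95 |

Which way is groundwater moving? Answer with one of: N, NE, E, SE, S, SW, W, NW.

SW

Three-point gradient (reference W1): Δ to W2 = (55, 45, +0.11), Δ to W3 = (25, 60, +0.10).
∂h/∂x = +0.0009655, ∂h/∂y = +0.001264 (det = 2175).
Flow = −∇h = (-0.0009655 east, -0.001264 north), which points southwest.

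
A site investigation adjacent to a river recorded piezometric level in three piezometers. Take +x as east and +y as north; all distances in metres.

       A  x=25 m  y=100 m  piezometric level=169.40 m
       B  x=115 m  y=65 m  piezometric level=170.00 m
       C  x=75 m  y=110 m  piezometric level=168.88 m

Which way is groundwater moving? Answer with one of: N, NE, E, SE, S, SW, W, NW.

Taking A as reference: B−A = (90, -35, +0.60); C−A = (50, 10, -0.52).
Determinant of the coordinate differences = 90·10 − 50·(-35) = 2650.
∂h/∂x = [(+0.60)·10 − (-0.52)·(-35)] / 2650 = -0.004604
∂h/∂y = [90·(-0.52) − 50·(+0.60)] / 2650 = -0.02898
Flow = −∇h = (+0.004604 east, +0.02898 north), which points north.

N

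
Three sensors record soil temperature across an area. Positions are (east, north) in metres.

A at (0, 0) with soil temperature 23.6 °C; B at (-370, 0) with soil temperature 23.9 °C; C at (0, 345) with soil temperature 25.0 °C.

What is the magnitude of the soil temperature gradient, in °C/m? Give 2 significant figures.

0.0041 °C/m

∂T/∂x = (23.9 − 23.6) / (-370 − 0) = -0.0008108
∂T/∂y = (25.0 − 23.6) / (345 − 0) = +0.004058
|∇f| = √(-0.0008108² + 0.004058²) = 0.004138 °C/m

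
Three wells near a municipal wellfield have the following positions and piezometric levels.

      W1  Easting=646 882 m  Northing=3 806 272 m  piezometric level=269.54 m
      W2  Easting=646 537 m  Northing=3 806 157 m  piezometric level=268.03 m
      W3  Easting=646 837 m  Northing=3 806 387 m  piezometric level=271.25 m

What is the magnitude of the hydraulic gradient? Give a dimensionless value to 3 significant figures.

0.0147

With h = a·x + b·y + c and W1 as origin, the differences give:
  (-345)·a + (-115)·b = -1.51
  (-45)·a + 115·b = +1.71
Eliminate b (×115 and ×(-115), subtract): -44850·a = 23.000 → a = ∂h/∂x = -0.0005128
Back-substitute: b = ∂h/∂y = +0.01467.
|∇h| = √(-0.0005128² + 0.01467²) = 0.01468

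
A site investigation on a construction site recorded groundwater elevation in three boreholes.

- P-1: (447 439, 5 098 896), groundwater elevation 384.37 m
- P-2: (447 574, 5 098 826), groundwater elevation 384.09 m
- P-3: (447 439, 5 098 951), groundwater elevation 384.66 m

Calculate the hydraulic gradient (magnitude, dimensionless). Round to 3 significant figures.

With h = a·x + b·y + c and P-1 as origin, the differences give:
  135·a + (-70)·b = -0.28
  0·a + 55·b = +0.29
Eliminate b (×55 and ×(-70), subtract): 7425·a = 4.900 → a = ∂h/∂x = +0.0006599
Back-substitute: b = ∂h/∂y = +0.005273.
|∇h| = √(0.0006599² + 0.005273²) = 0.005314

0.00531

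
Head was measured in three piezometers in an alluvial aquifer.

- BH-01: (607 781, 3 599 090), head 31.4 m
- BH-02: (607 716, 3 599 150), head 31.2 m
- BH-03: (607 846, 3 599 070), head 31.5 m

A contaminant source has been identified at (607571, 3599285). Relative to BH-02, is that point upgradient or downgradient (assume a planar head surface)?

Differences from BH-01: to BH-02 (Δx, Δy, Δh) = (-65, 60, -0.2); to BH-03 = (65, -20, +0.1).
Determinant of the coordinate differences = (-65)·(-20) − 65·60 = -2600.
∂h/∂x = [(-0.2)·(-20) − (+0.1)·60] / -2600 = +0.0007692
∂h/∂y = [(-65)·(+0.1) − 65·(-0.2)] / -2600 = -0.002500
Head at (607571, 3599285) = 31.4 + (+0.0007692)·(-210) + (-0.002500)·(195) = 30.75 m.
That is lower than the 31.2 m at BH-02, so the point is downgradient.

downgradient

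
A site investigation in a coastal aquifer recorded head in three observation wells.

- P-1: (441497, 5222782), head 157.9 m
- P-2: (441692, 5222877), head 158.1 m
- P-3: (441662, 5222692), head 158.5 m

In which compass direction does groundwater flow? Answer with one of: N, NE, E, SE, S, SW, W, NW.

NW

With h = a·x + b·y + c and P-1 as origin, the differences give:
  195·a + 95·b = +0.2
  165·a + (-90)·b = +0.6
Eliminate b (×(-90) and ×95, subtract): -33225·a = -75.00 → a = ∂h/∂x = +0.002257
Back-substitute: b = ∂h/∂y = -0.002528.
Flow = −∇h = (-0.002257 east, +0.002528 north), which points northwest.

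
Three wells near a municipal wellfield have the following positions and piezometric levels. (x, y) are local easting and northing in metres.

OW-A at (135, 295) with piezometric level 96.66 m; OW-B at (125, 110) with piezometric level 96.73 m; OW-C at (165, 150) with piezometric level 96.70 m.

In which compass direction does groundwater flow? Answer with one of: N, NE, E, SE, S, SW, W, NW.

NE

With h = a·x + b·y + c and OW-A as origin, the differences give:
  (-10)·a + (-185)·b = +0.07
  30·a + (-145)·b = +0.04
Eliminate b (×(-145) and ×(-185), subtract): 7000·a = -2.750 → a = ∂h/∂x = -0.0003929
Back-substitute: b = ∂h/∂y = -0.0003571.
Flow = −∇h = (+0.0003929 east, +0.0003571 north), which points northeast.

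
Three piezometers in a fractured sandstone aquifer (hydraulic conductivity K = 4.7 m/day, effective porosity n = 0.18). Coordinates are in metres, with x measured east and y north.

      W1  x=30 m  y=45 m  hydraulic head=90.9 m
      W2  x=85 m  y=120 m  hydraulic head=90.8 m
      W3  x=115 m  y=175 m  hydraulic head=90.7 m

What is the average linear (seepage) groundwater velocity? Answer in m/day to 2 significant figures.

0.11 m/day

Differences from W1: to W2 (Δx, Δy, Δh) = (55, 75, -0.1); to W3 = (85, 130, -0.2).
Solve a·Δx + b·Δy = Δh: det = 55·130 − 85·75 = 775.
∂h/∂x = [(-0.1)·130 − (-0.2)·75] / 775 = +0.002581
∂h/∂y = [55·(-0.2) − 85·(-0.1)] / 775 = -0.003226
|∇h| = √(0.002581² + -0.003226²) = 0.004131
Seepage velocity v = K·i/n = 4.7 × 0.004131 / 0.18 = 0.1079 m/day.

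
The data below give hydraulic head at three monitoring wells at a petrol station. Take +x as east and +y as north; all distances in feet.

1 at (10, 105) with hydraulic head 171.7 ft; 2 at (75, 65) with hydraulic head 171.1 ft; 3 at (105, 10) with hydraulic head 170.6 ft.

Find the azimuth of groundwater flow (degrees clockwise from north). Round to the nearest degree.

Differences from 1: to 2 (Δx, Δy, Δh) = (65, -40, -0.6); to 3 = (95, -95, -1.1).
Solve a·Δx + b·Δy = Δh: det = 65·(-95) − 95·(-40) = -2375.
∂h/∂x = [(-0.6)·(-95) − (-1.1)·(-40)] / -2375 = -0.005474
∂h/∂y = [65·(-1.1) − 95·(-0.6)] / -2375 = +0.006105
Flow direction (−∇h) has components (+0.005474 E, -0.006105 N).
Azimuth = atan2(E, N) = atan2(+0.005474, -0.006105) = 138.1° ≈ 138°.

138°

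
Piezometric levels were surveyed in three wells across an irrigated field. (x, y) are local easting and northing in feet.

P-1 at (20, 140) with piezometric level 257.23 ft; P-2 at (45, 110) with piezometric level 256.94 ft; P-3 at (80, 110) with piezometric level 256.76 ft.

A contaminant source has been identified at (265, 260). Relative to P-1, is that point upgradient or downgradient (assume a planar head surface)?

With h = a·x + b·y + c and P-1 as origin, the differences give:
  25·a + (-30)·b = -0.29
  60·a + (-30)·b = -0.47
Eliminate b (×(-30) and ×(-30), subtract): 1050·a = -5.400 → a = ∂h/∂x = -0.005143
Back-substitute: b = ∂h/∂y = +0.005381.
Head at (265, 260) = 257.23 + (-0.005143)·(245) + (+0.005381)·(120) = 256.62 ft.
That is lower than the 257.23 ft at P-1, so the point is downgradient.

downgradient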